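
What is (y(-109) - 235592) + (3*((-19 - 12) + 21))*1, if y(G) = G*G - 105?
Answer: -223846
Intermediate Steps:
y(G) = -105 + G² (y(G) = G² - 105 = -105 + G²)
(y(-109) - 235592) + (3*((-19 - 12) + 21))*1 = ((-105 + (-109)²) - 235592) + (3*((-19 - 12) + 21))*1 = ((-105 + 11881) - 235592) + (3*(-31 + 21))*1 = (11776 - 235592) + (3*(-10))*1 = -223816 - 30*1 = -223816 - 30 = -223846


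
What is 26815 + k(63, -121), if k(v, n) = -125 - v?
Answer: 26627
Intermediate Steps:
26815 + k(63, -121) = 26815 + (-125 - 1*63) = 26815 + (-125 - 63) = 26815 - 188 = 26627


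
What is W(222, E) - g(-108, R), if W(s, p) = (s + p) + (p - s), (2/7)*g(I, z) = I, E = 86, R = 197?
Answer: 550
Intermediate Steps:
g(I, z) = 7*I/2
W(s, p) = 2*p (W(s, p) = (p + s) + (p - s) = 2*p)
W(222, E) - g(-108, R) = 2*86 - 7*(-108)/2 = 172 - 1*(-378) = 172 + 378 = 550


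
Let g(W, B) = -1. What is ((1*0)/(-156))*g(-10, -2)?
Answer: 0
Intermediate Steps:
((1*0)/(-156))*g(-10, -2) = ((1*0)/(-156))*(-1) = (0*(-1/156))*(-1) = 0*(-1) = 0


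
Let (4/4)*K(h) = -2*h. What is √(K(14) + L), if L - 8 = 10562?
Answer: √10542 ≈ 102.67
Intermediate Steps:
L = 10570 (L = 8 + 10562 = 10570)
K(h) = -2*h
√(K(14) + L) = √(-2*14 + 10570) = √(-28 + 10570) = √10542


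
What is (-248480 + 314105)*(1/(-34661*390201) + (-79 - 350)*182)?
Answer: -3299956144353621875/644036041 ≈ -5.1239e+9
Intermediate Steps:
(-248480 + 314105)*(1/(-34661*390201) + (-79 - 350)*182) = 65625*(-1/34661*1/390201 - 429*182) = 65625*(-1/13524756861 - 78078) = 65625*(-1055985966193159/13524756861) = -3299956144353621875/644036041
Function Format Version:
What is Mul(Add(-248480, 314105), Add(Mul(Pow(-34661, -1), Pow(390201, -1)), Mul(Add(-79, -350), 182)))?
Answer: Rational(-3299956144353621875, 644036041) ≈ -5.1239e+9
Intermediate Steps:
Mul(Add(-248480, 314105), Add(Mul(Pow(-34661, -1), Pow(390201, -1)), Mul(Add(-79, -350), 182))) = Mul(65625, Add(Mul(Rational(-1, 34661), Rational(1, 390201)), Mul(-429, 182))) = Mul(65625, Add(Rational(-1, 13524756861), -78078)) = Mul(65625, Rational(-1055985966193159, 13524756861)) = Rational(-3299956144353621875, 644036041)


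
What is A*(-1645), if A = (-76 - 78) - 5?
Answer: 261555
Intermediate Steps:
A = -159 (A = -154 - 5 = -159)
A*(-1645) = -159*(-1645) = 261555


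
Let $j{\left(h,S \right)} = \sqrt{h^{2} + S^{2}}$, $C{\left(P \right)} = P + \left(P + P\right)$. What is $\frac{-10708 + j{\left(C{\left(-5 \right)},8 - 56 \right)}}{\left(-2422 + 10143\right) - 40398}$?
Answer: $\frac{10708}{32677} - \frac{3 \sqrt{281}}{32677} \approx 0.32615$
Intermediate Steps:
$C{\left(P \right)} = 3 P$ ($C{\left(P \right)} = P + 2 P = 3 P$)
$j{\left(h,S \right)} = \sqrt{S^{2} + h^{2}}$
$\frac{-10708 + j{\left(C{\left(-5 \right)},8 - 56 \right)}}{\left(-2422 + 10143\right) - 40398} = \frac{-10708 + \sqrt{\left(8 - 56\right)^{2} + \left(3 \left(-5\right)\right)^{2}}}{\left(-2422 + 10143\right) - 40398} = \frac{-10708 + \sqrt{\left(-48\right)^{2} + \left(-15\right)^{2}}}{7721 - 40398} = \frac{-10708 + \sqrt{2304 + 225}}{-32677} = \left(-10708 + \sqrt{2529}\right) \left(- \frac{1}{32677}\right) = \left(-10708 + 3 \sqrt{281}\right) \left(- \frac{1}{32677}\right) = \frac{10708}{32677} - \frac{3 \sqrt{281}}{32677}$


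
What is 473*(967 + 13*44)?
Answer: 727947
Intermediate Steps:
473*(967 + 13*44) = 473*(967 + 572) = 473*1539 = 727947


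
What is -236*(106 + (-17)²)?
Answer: -93220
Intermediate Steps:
-236*(106 + (-17)²) = -236*(106 + 289) = -236*395 = -93220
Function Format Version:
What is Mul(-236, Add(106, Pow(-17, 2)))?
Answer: -93220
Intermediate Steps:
Mul(-236, Add(106, Pow(-17, 2))) = Mul(-236, Add(106, 289)) = Mul(-236, 395) = -93220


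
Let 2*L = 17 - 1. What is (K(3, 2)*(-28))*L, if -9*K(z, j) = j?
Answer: 448/9 ≈ 49.778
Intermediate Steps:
K(z, j) = -j/9
L = 8 (L = (17 - 1)/2 = (½)*16 = 8)
(K(3, 2)*(-28))*L = (-⅑*2*(-28))*8 = -2/9*(-28)*8 = (56/9)*8 = 448/9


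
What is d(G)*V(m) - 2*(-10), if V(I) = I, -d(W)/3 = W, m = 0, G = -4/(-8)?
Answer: 20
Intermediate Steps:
G = ½ (G = -4*(-⅛) = ½ ≈ 0.50000)
d(W) = -3*W
d(G)*V(m) - 2*(-10) = -3*½*0 - 2*(-10) = -3/2*0 + 20 = 0 + 20 = 20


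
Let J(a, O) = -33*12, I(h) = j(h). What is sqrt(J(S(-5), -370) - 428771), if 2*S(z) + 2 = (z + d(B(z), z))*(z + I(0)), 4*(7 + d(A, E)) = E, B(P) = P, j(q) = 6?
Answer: I*sqrt(429167) ≈ 655.11*I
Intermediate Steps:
I(h) = 6
d(A, E) = -7 + E/4
S(z) = -1 + (-7 + 5*z/4)*(6 + z)/2 (S(z) = -1 + ((z + (-7 + z/4))*(z + 6))/2 = -1 + ((-7 + 5*z/4)*(6 + z))/2 = -1 + (-7 + 5*z/4)*(6 + z)/2)
J(a, O) = -396
sqrt(J(S(-5), -370) - 428771) = sqrt(-396 - 428771) = sqrt(-429167) = I*sqrt(429167)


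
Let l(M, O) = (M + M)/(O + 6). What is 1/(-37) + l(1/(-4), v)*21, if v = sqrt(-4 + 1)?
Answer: (-2*sqrt(3) + 789*I)/(74*(sqrt(3) - 6*I)) ≈ -1.6424 + 0.46632*I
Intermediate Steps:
v = I*sqrt(3) (v = sqrt(-3) = I*sqrt(3) ≈ 1.732*I)
l(M, O) = 2*M/(6 + O) (l(M, O) = (2*M)/(6 + O) = 2*M/(6 + O))
1/(-37) + l(1/(-4), v)*21 = 1/(-37) + (2/(-4*(6 + I*sqrt(3))))*21 = -1/37 + (2*(-1/4)/(6 + I*sqrt(3)))*21 = -1/37 - 1/(2*(6 + I*sqrt(3)))*21 = -1/37 - 21/(2*(6 + I*sqrt(3)))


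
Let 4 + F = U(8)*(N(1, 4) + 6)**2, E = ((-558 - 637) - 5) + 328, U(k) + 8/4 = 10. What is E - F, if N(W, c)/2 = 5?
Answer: -2916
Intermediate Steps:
N(W, c) = 10 (N(W, c) = 2*5 = 10)
U(k) = 8 (U(k) = -2 + 10 = 8)
E = -872 (E = (-1195 - 5) + 328 = -1200 + 328 = -872)
F = 2044 (F = -4 + 8*(10 + 6)**2 = -4 + 8*16**2 = -4 + 8*256 = -4 + 2048 = 2044)
E - F = -872 - 1*2044 = -872 - 2044 = -2916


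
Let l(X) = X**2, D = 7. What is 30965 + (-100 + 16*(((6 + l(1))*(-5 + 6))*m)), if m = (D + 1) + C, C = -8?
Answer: 30865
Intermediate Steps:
m = 0 (m = (7 + 1) - 8 = 8 - 8 = 0)
30965 + (-100 + 16*(((6 + l(1))*(-5 + 6))*m)) = 30965 + (-100 + 16*(((6 + 1**2)*(-5 + 6))*0)) = 30965 + (-100 + 16*(((6 + 1)*1)*0)) = 30965 + (-100 + 16*((7*1)*0)) = 30965 + (-100 + 16*(7*0)) = 30965 + (-100 + 16*0) = 30965 + (-100 + 0) = 30965 - 100 = 30865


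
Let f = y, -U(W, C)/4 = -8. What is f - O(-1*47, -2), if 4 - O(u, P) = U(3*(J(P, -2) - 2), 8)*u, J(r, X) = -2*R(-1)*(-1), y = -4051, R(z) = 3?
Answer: -5559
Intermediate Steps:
J(r, X) = 6 (J(r, X) = -2*3*(-1) = -6*(-1) = 6)
U(W, C) = 32 (U(W, C) = -4*(-8) = 32)
O(u, P) = 4 - 32*u
f = -4051
f - O(-1*47, -2) = -4051 - (4 - (-32)*47) = -4051 - (4 - 32*(-47)) = -4051 - (4 + 1504) = -4051 - 1*1508 = -4051 - 1508 = -5559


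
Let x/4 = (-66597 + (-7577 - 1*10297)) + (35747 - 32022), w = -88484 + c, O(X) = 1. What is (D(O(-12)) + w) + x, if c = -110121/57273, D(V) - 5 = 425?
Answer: -7847163165/19091 ≈ -4.1104e+5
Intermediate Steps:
D(V) = 430 (D(V) = 5 + 425 = 430)
c = -36707/19091 (c = -110121*1/57273 = -36707/19091 ≈ -1.9227)
w = -1689284751/19091 (w = -88484 - 36707/19091 = -1689284751/19091 ≈ -88486.)
x = -322984 (x = 4*((-66597 + (-7577 - 1*10297)) + (35747 - 32022)) = 4*((-66597 + (-7577 - 10297)) + 3725) = 4*((-66597 - 17874) + 3725) = 4*(-84471 + 3725) = 4*(-80746) = -322984)
(D(O(-12)) + w) + x = (430 - 1689284751/19091) - 322984 = -1681075621/19091 - 322984 = -7847163165/19091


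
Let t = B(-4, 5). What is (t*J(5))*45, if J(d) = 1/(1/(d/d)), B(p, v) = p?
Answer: -180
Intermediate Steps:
t = -4
J(d) = 1 (J(d) = 1/(1/1) = 1/1 = 1)
(t*J(5))*45 = -4*1*45 = -4*45 = -180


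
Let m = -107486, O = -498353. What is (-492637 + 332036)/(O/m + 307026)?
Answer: -17262359086/33001494989 ≈ -0.52308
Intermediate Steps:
(-492637 + 332036)/(O/m + 307026) = (-492637 + 332036)/(-498353/(-107486) + 307026) = -160601/(-498353*(-1/107486) + 307026) = -160601/(498353/107486 + 307026) = -160601/33001494989/107486 = -160601*107486/33001494989 = -17262359086/33001494989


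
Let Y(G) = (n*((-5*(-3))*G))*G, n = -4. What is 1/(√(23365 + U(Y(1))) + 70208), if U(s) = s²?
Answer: 70208/4929136299 - √26965/4929136299 ≈ 1.4210e-5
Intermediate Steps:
Y(G) = -60*G² (Y(G) = (-4*(-5*(-3))*G)*G = (-60*G)*G = -60*G²)
1/(√(23365 + U(Y(1))) + 70208) = 1/(√(23365 + (-60*1²)²) + 70208) = 1/(√(23365 + (-60*1)²) + 70208) = 1/(√(23365 + (-60)²) + 70208) = 1/(√(23365 + 3600) + 70208) = 1/(√26965 + 70208) = 1/(70208 + √26965)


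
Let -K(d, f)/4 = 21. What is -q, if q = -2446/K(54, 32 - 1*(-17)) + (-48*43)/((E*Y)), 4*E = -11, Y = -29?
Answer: -43385/13398 ≈ -3.2382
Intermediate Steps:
K(d, f) = -84 (K(d, f) = -4*21 = -84)
E = -11/4 (E = (¼)*(-11) = -11/4 ≈ -2.7500)
q = 43385/13398 (q = -2446/(-84) + (-48*43)/((-11/4*(-29))) = -2446*(-1/84) - 2064/319/4 = 1223/42 - 2064*4/319 = 1223/42 - 8256/319 = 43385/13398 ≈ 3.2382)
-q = -1*43385/13398 = -43385/13398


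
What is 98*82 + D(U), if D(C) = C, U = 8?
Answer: 8044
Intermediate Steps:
98*82 + D(U) = 98*82 + 8 = 8036 + 8 = 8044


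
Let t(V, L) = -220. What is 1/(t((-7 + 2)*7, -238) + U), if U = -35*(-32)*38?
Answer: 1/42340 ≈ 2.3618e-5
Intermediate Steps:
U = 42560 (U = 1120*38 = 42560)
1/(t((-7 + 2)*7, -238) + U) = 1/(-220 + 42560) = 1/42340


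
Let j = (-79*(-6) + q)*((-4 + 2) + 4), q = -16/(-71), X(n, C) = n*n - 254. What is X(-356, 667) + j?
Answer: 9047562/71 ≈ 1.2743e+5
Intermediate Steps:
X(n, C) = -254 + n² (X(n, C) = n² - 254 = -254 + n²)
q = 16/71 (q = -16*(-1/71) = 16/71 ≈ 0.22535)
j = 67340/71 (j = (-79*(-6) + 16/71)*((-4 + 2) + 4) = (474 + 16/71)*(-2 + 4) = (33670/71)*2 = 67340/71 ≈ 948.45)
X(-356, 667) + j = (-254 + (-356)²) + 67340/71 = (-254 + 126736) + 67340/71 = 126482 + 67340/71 = 9047562/71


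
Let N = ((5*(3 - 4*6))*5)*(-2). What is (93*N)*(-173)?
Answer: -16893450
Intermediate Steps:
N = 1050 (N = ((5*(3 - 24))*5)*(-2) = ((5*(-21))*5)*(-2) = -105*5*(-2) = -525*(-2) = 1050)
(93*N)*(-173) = (93*1050)*(-173) = 97650*(-173) = -16893450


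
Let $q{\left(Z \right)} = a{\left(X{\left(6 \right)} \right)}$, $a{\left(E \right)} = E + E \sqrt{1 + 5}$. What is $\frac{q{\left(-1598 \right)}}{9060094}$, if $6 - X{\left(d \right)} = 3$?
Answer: $\frac{3}{9060094} + \frac{3 \sqrt{6}}{9060094} \approx 1.1422 \cdot 10^{-6}$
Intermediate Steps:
$X{\left(d \right)} = 3$ ($X{\left(d \right)} = 6 - 3 = 3$)
$a{\left(E \right)} = E + E \sqrt{6}$
$q{\left(Z \right)} = 3 + 3 \sqrt{6}$ ($q{\left(Z \right)} = 3 \left(1 + \sqrt{6}\right) = 3 + 3 \sqrt{6}$)
$\frac{q{\left(-1598 \right)}}{9060094} = \frac{3 + 3 \sqrt{6}}{9060094} = \left(3 + 3 \sqrt{6}\right) \frac{1}{9060094} = \frac{3}{9060094} + \frac{3 \sqrt{6}}{9060094}$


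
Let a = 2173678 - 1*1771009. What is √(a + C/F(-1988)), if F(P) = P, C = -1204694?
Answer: √398450201002/994 ≈ 635.04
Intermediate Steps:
a = 402669 (a = 2173678 - 1771009 = 402669)
√(a + C/F(-1988)) = √(402669 - 1204694/(-1988)) = √(402669 - 1204694*(-1/1988)) = √(402669 + 602347/994) = √(400855333/994) = √398450201002/994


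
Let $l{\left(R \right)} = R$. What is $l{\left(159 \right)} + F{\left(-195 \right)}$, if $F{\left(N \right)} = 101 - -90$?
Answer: $350$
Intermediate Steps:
$F{\left(N \right)} = 191$ ($F{\left(N \right)} = 101 + 90 = 191$)
$l{\left(159 \right)} + F{\left(-195 \right)} = 159 + 191 = 350$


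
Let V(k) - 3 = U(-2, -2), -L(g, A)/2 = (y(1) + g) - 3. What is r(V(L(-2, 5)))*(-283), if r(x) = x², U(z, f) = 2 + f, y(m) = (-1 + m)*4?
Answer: -2547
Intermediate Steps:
y(m) = -4 + 4*m
L(g, A) = 6 - 2*g (L(g, A) = -2*(((-4 + 4*1) + g) - 3) = -2*(((-4 + 4) + g) - 3) = -2*((0 + g) - 3) = -2*(g - 3) = -2*(-3 + g) = 6 - 2*g)
V(k) = 3 (V(k) = 3 + (2 - 2) = 3 + 0 = 3)
r(V(L(-2, 5)))*(-283) = 3²*(-283) = 9*(-283) = -2547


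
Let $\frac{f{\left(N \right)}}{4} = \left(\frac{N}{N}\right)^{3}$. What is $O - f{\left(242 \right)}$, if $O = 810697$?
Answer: $810693$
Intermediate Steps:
$f{\left(N \right)} = 4$ ($f{\left(N \right)} = 4 \left(\frac{N}{N}\right)^{3} = 4 \cdot 1^{3} = 4 \cdot 1 = 4$)
$O - f{\left(242 \right)} = 810697 - 4 = 810693$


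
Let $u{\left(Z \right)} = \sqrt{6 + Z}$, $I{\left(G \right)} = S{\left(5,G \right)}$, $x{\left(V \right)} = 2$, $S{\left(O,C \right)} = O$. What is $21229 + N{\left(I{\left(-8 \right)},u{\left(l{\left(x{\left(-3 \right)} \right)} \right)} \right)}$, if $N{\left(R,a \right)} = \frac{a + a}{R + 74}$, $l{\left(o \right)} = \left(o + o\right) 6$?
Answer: $21229 + \frac{2 \sqrt{30}}{79} \approx 21229.0$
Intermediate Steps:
$l{\left(o \right)} = 12 o$ ($l{\left(o \right)} = 2 o 6 = 12 o$)
$I{\left(G \right)} = 5$
$N{\left(R,a \right)} = \frac{2 a}{74 + R}$
$21229 + N{\left(I{\left(-8 \right)},u{\left(l{\left(x{\left(-3 \right)} \right)} \right)} \right)} = 21229 + \frac{2 \sqrt{6 + 12 \cdot 2}}{74 + 5} = 21229 + \frac{2 \sqrt{6 + 24}}{79} = 21229 + 2 \sqrt{30} \cdot \frac{1}{79} = 21229 + \frac{2 \sqrt{30}}{79}$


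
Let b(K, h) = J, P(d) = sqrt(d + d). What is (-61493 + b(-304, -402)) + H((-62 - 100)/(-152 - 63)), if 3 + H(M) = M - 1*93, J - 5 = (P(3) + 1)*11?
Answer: -13238033/215 + 11*sqrt(6) ≈ -61545.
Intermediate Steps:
P(d) = sqrt(2)*sqrt(d) (P(d) = sqrt(2*d) = sqrt(2)*sqrt(d))
J = 16 + 11*sqrt(6) (J = 5 + (sqrt(2)*sqrt(3) + 1)*11 = 5 + (sqrt(6) + 1)*11 = 5 + (1 + sqrt(6))*11 = 5 + (11 + 11*sqrt(6)) = 16 + 11*sqrt(6) ≈ 42.944)
H(M) = -96 + M (H(M) = -3 + (M - 1*93) = -3 + (M - 93) = -3 + (-93 + M) = -96 + M)
b(K, h) = 16 + 11*sqrt(6)
(-61493 + b(-304, -402)) + H((-62 - 100)/(-152 - 63)) = (-61493 + (16 + 11*sqrt(6))) + (-96 + (-62 - 100)/(-152 - 63)) = (-61477 + 11*sqrt(6)) + (-96 - 162/(-215)) = (-61477 + 11*sqrt(6)) + (-96 - 162*(-1/215)) = (-61477 + 11*sqrt(6)) + (-96 + 162/215) = (-61477 + 11*sqrt(6)) - 20478/215 = -13238033/215 + 11*sqrt(6)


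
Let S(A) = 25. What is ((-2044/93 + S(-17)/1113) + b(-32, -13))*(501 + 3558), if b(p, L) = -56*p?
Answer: 82630181931/11501 ≈ 7.1846e+6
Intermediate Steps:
((-2044/93 + S(-17)/1113) + b(-32, -13))*(501 + 3558) = ((-2044/93 + 25/1113) - 56*(-32))*(501 + 3558) = ((-2044*1/93 + 25*(1/1113)) + 1792)*4059 = ((-2044/93 + 25/1113) + 1792)*4059 = (-757549/34503 + 1792)*4059 = (61071827/34503)*4059 = 82630181931/11501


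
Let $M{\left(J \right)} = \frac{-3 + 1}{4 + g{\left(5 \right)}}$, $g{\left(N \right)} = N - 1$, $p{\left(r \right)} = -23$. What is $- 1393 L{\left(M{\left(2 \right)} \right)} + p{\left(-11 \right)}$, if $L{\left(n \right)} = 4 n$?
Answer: $1370$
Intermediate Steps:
$g{\left(N \right)} = -1 + N$ ($g{\left(N \right)} = N - 1 = -1 + N$)
$M{\left(J \right)} = - \frac{1}{4}$ ($M{\left(J \right)} = \frac{-3 + 1}{4 + \left(-1 + 5\right)} = - \frac{2}{4 + 4} = - \frac{2}{8} = \left(-2\right) \frac{1}{8} = - \frac{1}{4}$)
$- 1393 L{\left(M{\left(2 \right)} \right)} + p{\left(-11 \right)} = - 1393 \cdot 4 \left(- \frac{1}{4}\right) - 23 = \left(-1393\right) \left(-1\right) - 23 = 1393 - 23 = 1370$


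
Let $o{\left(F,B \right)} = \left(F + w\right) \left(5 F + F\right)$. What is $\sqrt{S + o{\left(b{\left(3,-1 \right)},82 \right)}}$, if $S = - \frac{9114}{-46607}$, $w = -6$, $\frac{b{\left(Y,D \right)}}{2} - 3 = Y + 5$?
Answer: $\frac{3 \sqrt{509793052054}}{46607} \approx 45.959$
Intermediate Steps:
$b{\left(Y,D \right)} = 16 + 2 Y$ ($b{\left(Y,D \right)} = 6 + 2 \left(Y + 5\right) = 6 + 2 \left(5 + Y\right) = 6 + \left(10 + 2 Y\right) = 16 + 2 Y$)
$o{\left(F,B \right)} = 6 F \left(-6 + F\right)$ ($o{\left(F,B \right)} = \left(F - 6\right) \left(5 F + F\right) = \left(-6 + F\right) 6 F = 6 F \left(-6 + F\right)$)
$S = \frac{9114}{46607}$ ($S = \left(-9114\right) \left(- \frac{1}{46607}\right) = \frac{9114}{46607} \approx 0.19555$)
$\sqrt{S + o{\left(b{\left(3,-1 \right)},82 \right)}} = \sqrt{\frac{9114}{46607} + 6 \left(16 + 2 \cdot 3\right) \left(-6 + \left(16 + 2 \cdot 3\right)\right)} = \sqrt{\frac{9114}{46607} + 6 \left(16 + 6\right) \left(-6 + \left(16 + 6\right)\right)} = \sqrt{\frac{9114}{46607} + 6 \cdot 22 \left(-6 + 22\right)} = \sqrt{\frac{9114}{46607} + 6 \cdot 22 \cdot 16} = \sqrt{\frac{9114}{46607} + 2112} = \sqrt{\frac{98443098}{46607}} = \frac{3 \sqrt{509793052054}}{46607}$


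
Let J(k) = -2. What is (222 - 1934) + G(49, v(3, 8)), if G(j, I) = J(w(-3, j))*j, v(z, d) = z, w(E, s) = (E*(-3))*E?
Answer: -1810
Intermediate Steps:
w(E, s) = -3*E**2 (w(E, s) = (-3*E)*E = -3*E**2)
G(j, I) = -2*j
(222 - 1934) + G(49, v(3, 8)) = (222 - 1934) - 2*49 = -1712 - 98 = -1810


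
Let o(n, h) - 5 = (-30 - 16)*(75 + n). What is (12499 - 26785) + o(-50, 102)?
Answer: -15431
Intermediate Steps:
o(n, h) = -3445 - 46*n (o(n, h) = 5 + (-30 - 16)*(75 + n) = 5 - 46*(75 + n) = 5 + (-3450 - 46*n) = -3445 - 46*n)
(12499 - 26785) + o(-50, 102) = (12499 - 26785) + (-3445 - 46*(-50)) = -14286 + (-3445 + 2300) = -14286 - 1145 = -15431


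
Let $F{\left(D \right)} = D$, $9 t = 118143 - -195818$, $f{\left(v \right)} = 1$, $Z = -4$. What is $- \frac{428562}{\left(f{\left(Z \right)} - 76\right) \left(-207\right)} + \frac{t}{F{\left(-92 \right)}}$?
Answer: $- \frac{8420441}{20700} \approx -406.78$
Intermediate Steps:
$t = \frac{313961}{9}$ ($t = \frac{118143 - -195818}{9} = \frac{118143 + 195818}{9} = \frac{1}{9} \cdot 313961 = \frac{313961}{9} \approx 34885.0$)
$- \frac{428562}{\left(f{\left(Z \right)} - 76\right) \left(-207\right)} + \frac{t}{F{\left(-92 \right)}} = - \frac{428562}{\left(1 - 76\right) \left(-207\right)} + \frac{313961}{9 \left(-92\right)} = - \frac{428562}{\left(-75\right) \left(-207\right)} + \frac{313961}{9} \left(- \frac{1}{92}\right) = - \frac{428562}{15525} - \frac{313961}{828} = \left(-428562\right) \frac{1}{15525} - \frac{313961}{828} = - \frac{47618}{1725} - \frac{313961}{828} = - \frac{8420441}{20700}$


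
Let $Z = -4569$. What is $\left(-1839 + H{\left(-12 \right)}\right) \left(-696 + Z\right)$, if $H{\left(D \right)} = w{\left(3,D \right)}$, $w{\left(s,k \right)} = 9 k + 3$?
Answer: $10235160$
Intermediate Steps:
$w{\left(s,k \right)} = 3 + 9 k$
$H{\left(D \right)} = 3 + 9 D$
$\left(-1839 + H{\left(-12 \right)}\right) \left(-696 + Z\right) = \left(-1839 + \left(3 + 9 \left(-12\right)\right)\right) \left(-696 - 4569\right) = \left(-1839 + \left(3 - 108\right)\right) \left(-5265\right) = \left(-1839 - 105\right) \left(-5265\right) = \left(-1944\right) \left(-5265\right) = 10235160$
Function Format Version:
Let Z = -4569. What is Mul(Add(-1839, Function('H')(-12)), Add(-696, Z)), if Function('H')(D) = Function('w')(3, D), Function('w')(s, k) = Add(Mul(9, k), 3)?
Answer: 10235160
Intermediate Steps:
Function('w')(s, k) = Add(3, Mul(9, k))
Function('H')(D) = Add(3, Mul(9, D))
Mul(Add(-1839, Function('H')(-12)), Add(-696, Z)) = Mul(Add(-1839, Add(3, Mul(9, -12))), Add(-696, -4569)) = Mul(Add(-1839, Add(3, -108)), -5265) = Mul(Add(-1839, -105), -5265) = Mul(-1944, -5265) = 10235160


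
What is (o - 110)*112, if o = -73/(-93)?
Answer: -1137584/93 ≈ -12232.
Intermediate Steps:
o = 73/93 (o = -73*(-1/93) = 73/93 ≈ 0.78495)
(o - 110)*112 = (73/93 - 110)*112 = -10157/93*112 = -1137584/93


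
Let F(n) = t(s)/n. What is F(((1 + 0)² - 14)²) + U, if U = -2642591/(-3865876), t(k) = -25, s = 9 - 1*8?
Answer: 49992997/93333292 ≈ 0.53564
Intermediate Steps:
s = 1 (s = 9 - 8 = 1)
F(n) = -25/n
U = 377513/552268 (U = -2642591*(-1/3865876) = 377513/552268 ≈ 0.68357)
F(((1 + 0)² - 14)²) + U = -25/((1 + 0)² - 14)² + 377513/552268 = -25/(1² - 14)² + 377513/552268 = -25/(1 - 14)² + 377513/552268 = -25/((-13)²) + 377513/552268 = -25/169 + 377513/552268 = 49992997/93333292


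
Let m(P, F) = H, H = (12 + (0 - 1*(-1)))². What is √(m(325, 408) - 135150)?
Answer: I*√134981 ≈ 367.4*I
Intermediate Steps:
H = 169 (H = (12 + (0 + 1))² = (12 + 1)² = 13² = 169)
m(P, F) = 169
√(m(325, 408) - 135150) = √(169 - 135150) = √(-134981) = I*√134981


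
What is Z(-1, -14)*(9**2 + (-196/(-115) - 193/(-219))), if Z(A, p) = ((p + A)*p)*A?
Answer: -29471456/1679 ≈ -17553.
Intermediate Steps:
Z(A, p) = A*p*(A + p) (Z(A, p) = ((A + p)*p)*A = (p*(A + p))*A = A*p*(A + p))
Z(-1, -14)*(9**2 + (-196/(-115) - 193/(-219))) = (-1*(-14)*(-1 - 14))*(9**2 + (-196/(-115) - 193/(-219))) = (-1*(-14)*(-15))*(81 + (-196*(-1/115) - 193*(-1/219))) = -210*(81 + (196/115 + 193/219)) = -210*(81 + 65119/25185) = -210*2105104/25185 = -29471456/1679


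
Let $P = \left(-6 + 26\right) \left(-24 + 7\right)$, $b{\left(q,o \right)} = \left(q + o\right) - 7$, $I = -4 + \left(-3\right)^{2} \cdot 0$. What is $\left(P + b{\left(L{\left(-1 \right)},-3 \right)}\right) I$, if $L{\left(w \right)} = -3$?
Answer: $1412$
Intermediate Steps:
$I = -4$ ($I = -4 + 9 \cdot 0 = -4 + 0 = -4$)
$b{\left(q,o \right)} = -7 + o + q$ ($b{\left(q,o \right)} = \left(o + q\right) - 7 = -7 + o + q$)
$P = -340$ ($P = 20 \left(-17\right) = -340$)
$\left(P + b{\left(L{\left(-1 \right)},-3 \right)}\right) I = \left(-340 - 13\right) \left(-4\right) = \left(-353\right) \left(-4\right) = 1412$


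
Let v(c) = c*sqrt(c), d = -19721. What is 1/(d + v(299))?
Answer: -1517/27860534 - 23*sqrt(299)/27860534 ≈ -6.8725e-5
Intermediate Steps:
v(c) = c**(3/2)
1/(d + v(299)) = 1/(-19721 + 299**(3/2)) = 1/(-19721 + 299*sqrt(299))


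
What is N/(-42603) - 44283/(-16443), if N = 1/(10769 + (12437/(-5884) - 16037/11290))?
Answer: 369239459858850467/137104632553677327 ≈ 2.6931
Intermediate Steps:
N = 33215180/357576885701 (N = 1/(10769 + (12437*(-1/5884) - 16037*1/11290)) = 1/(10769 + (-12437/5884 - 16037/11290)) = 1/(10769 - 117387719/33215180) = 1/(357576885701/33215180) = 33215180/357576885701 ≈ 9.2890e-5)
N/(-42603) - 44283/(-16443) = (33215180/357576885701)/(-42603) - 44283/(-16443) = (33215180/357576885701)*(-1/42603) - 44283*(-1/16443) = -33215180/15233848061519703 + 509/189 = 369239459858850467/137104632553677327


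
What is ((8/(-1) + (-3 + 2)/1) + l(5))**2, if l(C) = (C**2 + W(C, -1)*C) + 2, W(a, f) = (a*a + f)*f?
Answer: 10404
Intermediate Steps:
W(a, f) = f*(f + a**2) (W(a, f) = (a**2 + f)*f = (f + a**2)*f = f*(f + a**2))
l(C) = 2 + C**2 + C*(1 - C**2) (l(C) = (C**2 + (-(-1 + C**2))*C) + 2 = (C**2 + (1 - C**2)*C) + 2 = (C**2 + C*(1 - C**2)) + 2 = 2 + C**2 + C*(1 - C**2))
((8/(-1) + (-3 + 2)/1) + l(5))**2 = ((8/(-1) + (-3 + 2)/1) + (2 + 5 + 5**2 - 1*5**3))**2 = ((8*(-1) - 1*1) + (2 + 5 + 25 - 1*125))**2 = ((-8 - 1) + (2 + 5 + 25 - 125))**2 = (-9 - 93)**2 = (-102)**2 = 10404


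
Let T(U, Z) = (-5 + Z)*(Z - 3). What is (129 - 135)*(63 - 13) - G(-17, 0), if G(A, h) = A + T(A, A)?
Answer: -723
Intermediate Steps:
T(U, Z) = (-5 + Z)*(-3 + Z)
G(A, h) = 15 + A**2 - 7*A (G(A, h) = A + (15 + A**2 - 8*A) = 15 + A**2 - 7*A)
(129 - 135)*(63 - 13) - G(-17, 0) = (129 - 135)*(63 - 13) - (15 + (-17)**2 - 7*(-17)) = -6*50 - (15 + 289 + 119) = -300 - 1*423 = -300 - 423 = -723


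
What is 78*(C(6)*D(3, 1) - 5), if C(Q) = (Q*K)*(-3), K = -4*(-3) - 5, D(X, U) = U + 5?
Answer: -59358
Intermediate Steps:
D(X, U) = 5 + U
K = 7 (K = 12 - 5 = 7)
C(Q) = -21*Q (C(Q) = (Q*7)*(-3) = (7*Q)*(-3) = -21*Q)
78*(C(6)*D(3, 1) - 5) = 78*((-21*6)*(5 + 1) - 5) = 78*(-126*6 - 5) = 78*(-756 - 5) = 78*(-761) = -59358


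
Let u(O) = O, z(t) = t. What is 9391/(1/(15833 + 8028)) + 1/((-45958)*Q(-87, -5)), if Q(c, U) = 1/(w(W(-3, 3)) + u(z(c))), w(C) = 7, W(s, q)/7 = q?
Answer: 5149103321369/22979 ≈ 2.2408e+8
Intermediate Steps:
W(s, q) = 7*q
Q(c, U) = 1/(7 + c)
9391/(1/(15833 + 8028)) + 1/((-45958)*Q(-87, -5)) = 9391/(1/(15833 + 8028)) + 1/((-45958)*(1/(7 - 87))) = 9391/(1/23861) - 1/(45958*(1/(-80))) = 9391/(1/23861) - 1/(45958*(-1/80)) = 9391*23861 - 1/45958*(-80) = 224078651 + 40/22979 = 5149103321369/22979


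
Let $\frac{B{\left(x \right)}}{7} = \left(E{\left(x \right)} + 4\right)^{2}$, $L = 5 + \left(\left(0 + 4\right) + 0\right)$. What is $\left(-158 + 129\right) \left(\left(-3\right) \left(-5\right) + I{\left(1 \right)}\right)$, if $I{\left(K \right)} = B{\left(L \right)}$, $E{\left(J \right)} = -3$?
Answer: $-638$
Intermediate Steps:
$L = 9$ ($L = 5 + \left(4 + 0\right) = 5 + 4 = 9$)
$B{\left(x \right)} = 7$ ($B{\left(x \right)} = 7 \left(-3 + 4\right)^{2} = 7 \cdot 1^{2} = 7 \cdot 1 = 7$)
$I{\left(K \right)} = 7$
$\left(-158 + 129\right) \left(\left(-3\right) \left(-5\right) + I{\left(1 \right)}\right) = \left(-158 + 129\right) \left(\left(-3\right) \left(-5\right) + 7\right) = - 29 \left(15 + 7\right) = \left(-29\right) 22 = -638$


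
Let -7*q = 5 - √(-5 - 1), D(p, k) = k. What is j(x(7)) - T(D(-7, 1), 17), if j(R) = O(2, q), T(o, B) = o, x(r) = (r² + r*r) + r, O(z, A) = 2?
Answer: 1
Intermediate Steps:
q = -5/7 + I*√6/7 (q = -(5 - √(-5 - 1))/7 = -(5 - √(-6))/7 = -(5 - I*√6)/7 = -5/7 + I*√6/7 ≈ -0.71429 + 0.34993*I)
x(r) = r + 2*r² (x(r) = (r² + r²) + r = 2*r² + r = r + 2*r²)
j(R) = 2
j(x(7)) - T(D(-7, 1), 17) = 2 - 1*1 = 2 - 1 = 1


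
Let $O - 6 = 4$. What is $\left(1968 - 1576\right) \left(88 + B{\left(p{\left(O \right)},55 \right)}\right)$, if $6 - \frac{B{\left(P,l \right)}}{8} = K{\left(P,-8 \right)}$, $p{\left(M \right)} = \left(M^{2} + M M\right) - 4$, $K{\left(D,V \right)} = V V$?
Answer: $-147392$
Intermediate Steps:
$O = 10$ ($O = 6 + 4 = 10$)
$K{\left(D,V \right)} = V^{2}$
$p{\left(M \right)} = -4 + 2 M^{2}$ ($p{\left(M \right)} = \left(M^{2} + M^{2}\right) - 4 = 2 M^{2} - 4 = -4 + 2 M^{2}$)
$B{\left(P,l \right)} = -464$ ($B{\left(P,l \right)} = 48 - 8 \left(-8\right)^{2} = 48 - 512 = -464$)
$\left(1968 - 1576\right) \left(88 + B{\left(p{\left(O \right)},55 \right)}\right) = \left(1968 - 1576\right) \left(88 - 464\right) = 392 \left(-376\right) = -147392$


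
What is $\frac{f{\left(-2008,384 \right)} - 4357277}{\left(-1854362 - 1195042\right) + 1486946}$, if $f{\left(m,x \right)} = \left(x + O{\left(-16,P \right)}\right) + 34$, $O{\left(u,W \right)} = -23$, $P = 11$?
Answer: $\frac{2178441}{781229} \approx 2.7885$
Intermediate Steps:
$f{\left(m,x \right)} = 11 + x$ ($f{\left(m,x \right)} = \left(x - 23\right) + 34 = \left(-23 + x\right) + 34 = 11 + x$)
$\frac{f{\left(-2008,384 \right)} - 4357277}{\left(-1854362 - 1195042\right) + 1486946} = \frac{\left(11 + 384\right) - 4357277}{\left(-1854362 - 1195042\right) + 1486946} = \frac{395 - 4357277}{\left(-1854362 - 1195042\right) + 1486946} = - \frac{4356882}{-3049404 + 1486946} = - \frac{4356882}{-1562458} = \left(-4356882\right) \left(- \frac{1}{1562458}\right) = \frac{2178441}{781229}$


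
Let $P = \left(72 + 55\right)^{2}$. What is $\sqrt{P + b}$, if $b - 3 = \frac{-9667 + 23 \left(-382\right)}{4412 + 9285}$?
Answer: $\frac{\sqrt{3026236424047}}{13697} \approx 127.01$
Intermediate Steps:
$b = \frac{22638}{13697}$ ($b = 3 + \frac{-9667 + 23 \left(-382\right)}{4412 + 9285} = 3 + \frac{-9667 - 8786}{13697} = 3 - \frac{18453}{13697} = \frac{22638}{13697} \approx 1.6528$)
$P = 16129$ ($P = 127^{2} = 16129$)
$\sqrt{P + b} = \sqrt{16129 + \frac{22638}{13697}} = \sqrt{\frac{220941551}{13697}} = \frac{\sqrt{3026236424047}}{13697}$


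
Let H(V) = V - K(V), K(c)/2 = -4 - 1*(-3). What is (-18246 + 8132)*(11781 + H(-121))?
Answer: -117949468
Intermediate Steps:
K(c) = -2 (K(c) = 2*(-4 - 1*(-3)) = 2*(-4 + 3) = 2*(-1) = -2)
H(V) = 2 + V (H(V) = V - 1*(-2) = V + 2 = 2 + V)
(-18246 + 8132)*(11781 + H(-121)) = (-18246 + 8132)*(11781 + (2 - 121)) = -10114*(11781 - 119) = -10114*11662 = -117949468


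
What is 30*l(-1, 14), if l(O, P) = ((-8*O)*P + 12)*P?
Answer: 52080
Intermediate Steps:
l(O, P) = P*(12 - 8*O*P) (l(O, P) = (-8*O*P + 12)*P = (12 - 8*O*P)*P = P*(12 - 8*O*P))
30*l(-1, 14) = 30*(4*14*(3 - 2*(-1)*14)) = 30*(4*14*(3 + 28)) = 30*(4*14*31) = 30*1736 = 52080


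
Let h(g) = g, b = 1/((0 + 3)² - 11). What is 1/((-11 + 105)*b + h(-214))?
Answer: -1/261 ≈ -0.0038314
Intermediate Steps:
b = -½ (b = 1/(3² - 11) = 1/(9 - 11) = 1/(-2) = -½ ≈ -0.50000)
1/((-11 + 105)*b + h(-214)) = 1/((-11 + 105)*(-½) - 214) = 1/(94*(-½) - 214) = 1/(-47 - 214) = 1/(-261) = -1/261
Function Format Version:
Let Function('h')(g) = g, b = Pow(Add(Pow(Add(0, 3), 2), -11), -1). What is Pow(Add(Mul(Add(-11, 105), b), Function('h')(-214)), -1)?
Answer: Rational(-1, 261) ≈ -0.0038314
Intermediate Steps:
b = Rational(-1, 2) (b = Pow(Add(Pow(3, 2), -11), -1) = Pow(Add(9, -11), -1) = Pow(-2, -1) = Rational(-1, 2) ≈ -0.50000)
Pow(Add(Mul(Add(-11, 105), b), Function('h')(-214)), -1) = Pow(Add(Mul(Add(-11, 105), Rational(-1, 2)), -214), -1) = Pow(Add(Mul(94, Rational(-1, 2)), -214), -1) = Pow(Add(-47, -214), -1) = Pow(-261, -1) = Rational(-1, 261)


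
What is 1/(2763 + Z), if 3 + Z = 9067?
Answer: 1/11827 ≈ 8.4552e-5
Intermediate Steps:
Z = 9064 (Z = -3 + 9067 = 9064)
1/(2763 + Z) = 1/(2763 + 9064) = 1/11827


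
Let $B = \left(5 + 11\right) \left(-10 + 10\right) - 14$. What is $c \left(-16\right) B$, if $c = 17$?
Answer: $3808$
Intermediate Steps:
$B = -14$ ($B = 16 \cdot 0 - 14 = 0 - 14 = -14$)
$c \left(-16\right) B = 17 \left(-16\right) \left(-14\right) = \left(-272\right) \left(-14\right) = 3808$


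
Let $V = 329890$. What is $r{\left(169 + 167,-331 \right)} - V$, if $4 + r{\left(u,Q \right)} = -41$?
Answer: $-329935$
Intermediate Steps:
$r{\left(u,Q \right)} = -45$ ($r{\left(u,Q \right)} = -4 - 41 = -45$)
$r{\left(169 + 167,-331 \right)} - V = -45 - 329890 = -329935$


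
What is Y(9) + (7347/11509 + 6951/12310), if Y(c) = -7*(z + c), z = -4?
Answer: -4788212021/141675790 ≈ -33.797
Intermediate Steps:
Y(c) = 28 - 7*c (Y(c) = -7*(-4 + c) = 28 - 7*c)
Y(9) + (7347/11509 + 6951/12310) = (28 - 7*9) + (7347/11509 + 6951/12310) = (28 - 63) + (7347*(1/11509) + 6951*(1/12310)) = -35 + (7347/11509 + 6951/12310) = -35 + 170440629/141675790 = -4788212021/141675790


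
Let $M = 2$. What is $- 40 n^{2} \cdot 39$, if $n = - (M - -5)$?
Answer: $-76440$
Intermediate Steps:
$n = -7$ ($n = - (2 - -5) = - (2 + 5) = \left(-1\right) 7 = -7$)
$- 40 n^{2} \cdot 39 = - 40 \left(-7\right)^{2} \cdot 39 = \left(-40\right) 49 \cdot 39 = \left(-1960\right) 39 = -76440$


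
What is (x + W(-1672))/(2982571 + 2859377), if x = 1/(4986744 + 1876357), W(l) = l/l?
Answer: 3431551/20046939580374 ≈ 1.7118e-7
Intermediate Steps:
W(l) = 1
x = 1/6863101 ≈ 1.4571e-7
(x + W(-1672))/(2982571 + 2859377) = (1/6863101 + 1)/(2982571 + 2859377) = (6863102/6863101)/5841948 = (6863102/6863101)*(1/5841948) = 3431551/20046939580374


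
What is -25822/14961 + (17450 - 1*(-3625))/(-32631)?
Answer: -385966919/162730797 ≈ -2.3718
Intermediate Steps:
-25822/14961 + (17450 - 1*(-3625))/(-32631) = -25822*1/14961 + (17450 + 3625)*(-1/32631) = -25822/14961 + 21075*(-1/32631) = -25822/14961 - 7025/10877 = -385966919/162730797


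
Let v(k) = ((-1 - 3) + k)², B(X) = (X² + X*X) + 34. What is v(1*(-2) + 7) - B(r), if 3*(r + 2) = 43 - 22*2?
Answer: -395/9 ≈ -43.889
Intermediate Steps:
r = -7/3 (r = -2 + (43 - 22*2)/3 = -2 + (43 - 1*44)/3 = -2 + (43 - 44)/3 = -2 + (⅓)*(-1) = -2 - ⅓ = -7/3 ≈ -2.3333)
B(X) = 34 + 2*X² (B(X) = (X² + X²) + 34 = 2*X² + 34 = 34 + 2*X²)
v(k) = (-4 + k)²
v(1*(-2) + 7) - B(r) = (-4 + (1*(-2) + 7))² - (34 + 2*(-7/3)²) = (-4 + (-2 + 7))² - (34 + 2*(49/9)) = (-4 + 5)² - (34 + 98/9) = 1² - 1*404/9 = 1 - 404/9 = -395/9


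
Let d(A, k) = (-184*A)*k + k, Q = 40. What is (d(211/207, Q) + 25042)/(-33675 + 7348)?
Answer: -158218/236943 ≈ -0.66775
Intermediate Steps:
d(A, k) = k - 184*A*k (d(A, k) = -184*A*k + k = k - 184*A*k)
(d(211/207, Q) + 25042)/(-33675 + 7348) = (40*(1 - 38824/207) + 25042)/(-33675 + 7348) = (40*(1 - 38824/207) + 25042)/(-26327) = (40*(1 - 184*211/207) + 25042)*(-1/26327) = (40*(1 - 1688/9) + 25042)*(-1/26327) = (40*(-1679/9) + 25042)*(-1/26327) = (-67160/9 + 25042)*(-1/26327) = (158218/9)*(-1/26327) = -158218/236943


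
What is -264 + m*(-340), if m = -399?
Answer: 135396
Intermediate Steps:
-264 + m*(-340) = -264 - 399*(-340) = -264 + 135660 = 135396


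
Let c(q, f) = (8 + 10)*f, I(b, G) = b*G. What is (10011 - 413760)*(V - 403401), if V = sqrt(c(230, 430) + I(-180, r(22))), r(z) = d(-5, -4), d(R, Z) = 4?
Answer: 162872750349 - 2422494*sqrt(195) ≈ 1.6284e+11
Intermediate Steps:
r(z) = 4
I(b, G) = G*b
c(q, f) = 18*f
V = 6*sqrt(195) (V = sqrt(18*430 + 4*(-180)) = sqrt(7740 - 720) = sqrt(7020) = 6*sqrt(195) ≈ 83.785)
(10011 - 413760)*(V - 403401) = (10011 - 413760)*(6*sqrt(195) - 403401) = -403749*(-403401 + 6*sqrt(195)) = 162872750349 - 2422494*sqrt(195)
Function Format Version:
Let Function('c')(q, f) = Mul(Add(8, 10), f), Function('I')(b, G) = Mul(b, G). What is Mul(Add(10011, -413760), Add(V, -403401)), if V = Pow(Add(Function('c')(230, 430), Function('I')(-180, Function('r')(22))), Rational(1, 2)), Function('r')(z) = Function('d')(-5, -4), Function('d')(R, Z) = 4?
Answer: Add(162872750349, Mul(-2422494, Pow(195, Rational(1, 2)))) ≈ 1.6284e+11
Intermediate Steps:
Function('r')(z) = 4
Function('I')(b, G) = Mul(G, b)
Function('c')(q, f) = Mul(18, f)
V = Mul(6, Pow(195, Rational(1, 2))) (V = Pow(Add(Mul(18, 430), Mul(4, -180)), Rational(1, 2)) = Pow(Add(7740, -720), Rational(1, 2)) = Pow(7020, Rational(1, 2)) = Mul(6, Pow(195, Rational(1, 2))) ≈ 83.785)
Mul(Add(10011, -413760), Add(V, -403401)) = Mul(Add(10011, -413760), Add(Mul(6, Pow(195, Rational(1, 2))), -403401)) = Mul(-403749, Add(-403401, Mul(6, Pow(195, Rational(1, 2))))) = Add(162872750349, Mul(-2422494, Pow(195, Rational(1, 2))))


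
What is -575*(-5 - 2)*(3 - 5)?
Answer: -8050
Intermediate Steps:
-575*(-5 - 2)*(3 - 5) = -(-4025)*(-2) = -575*14 = -8050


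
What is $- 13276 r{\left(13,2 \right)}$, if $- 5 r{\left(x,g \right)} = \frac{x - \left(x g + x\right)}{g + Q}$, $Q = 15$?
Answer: $- \frac{345176}{85} \approx -4060.9$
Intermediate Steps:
$r{\left(x,g \right)} = \frac{g x}{5 \left(15 + g\right)}$ ($r{\left(x,g \right)} = - \frac{\left(x - \left(x g + x\right)\right) \frac{1}{g + 15}}{5} = - \frac{\left(x - \left(g x + x\right)\right) \frac{1}{15 + g}}{5} = - \frac{\left(x - \left(x + g x\right)\right) \frac{1}{15 + g}}{5} = - \frac{- g x \frac{1}{15 + g}}{5} = - \frac{\left(-1\right) g x \frac{1}{15 + g}}{5} = \frac{g x}{5 \left(15 + g\right)}$)
$- 13276 r{\left(13,2 \right)} = - 13276 \cdot \frac{1}{5} \cdot 2 \cdot 13 \frac{1}{15 + 2} = - 13276 \cdot \frac{1}{5} \cdot 2 \cdot 13 \cdot \frac{1}{17} = \left(-13276\right) \frac{26}{85} = - \frac{345176}{85}$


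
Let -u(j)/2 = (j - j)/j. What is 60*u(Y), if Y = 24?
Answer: 0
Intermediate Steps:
u(j) = 0 (u(j) = -2*(j - j)/j = -0/j = -2*0 = 0)
60*u(Y) = 60*0 = 0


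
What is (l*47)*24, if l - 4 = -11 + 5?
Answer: -2256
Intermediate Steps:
l = -2 (l = 4 + (-11 + 5) = 4 - 6 = -2)
(l*47)*24 = -2*47*24 = -94*24 = -2256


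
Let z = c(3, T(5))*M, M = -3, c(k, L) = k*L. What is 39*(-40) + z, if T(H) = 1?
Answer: -1569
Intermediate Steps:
c(k, L) = L*k
z = -9 (z = (1*3)*(-3) = 3*(-3) = -9)
39*(-40) + z = 39*(-40) - 9 = -1560 - 9 = -1569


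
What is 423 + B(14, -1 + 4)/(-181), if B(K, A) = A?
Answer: 76560/181 ≈ 422.98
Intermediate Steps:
423 + B(14, -1 + 4)/(-181) = 423 + (-1 + 4)/(-181) = 423 + 3*(-1/181) = 423 - 3/181 = 76560/181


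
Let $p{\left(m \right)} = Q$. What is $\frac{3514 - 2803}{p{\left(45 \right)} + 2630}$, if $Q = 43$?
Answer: $\frac{79}{297} \approx 0.26599$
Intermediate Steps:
$p{\left(m \right)} = 43$
$\frac{3514 - 2803}{p{\left(45 \right)} + 2630} = \frac{3514 - 2803}{43 + 2630} = \frac{711}{2673} = 711 \cdot \frac{1}{2673} = \frac{79}{297}$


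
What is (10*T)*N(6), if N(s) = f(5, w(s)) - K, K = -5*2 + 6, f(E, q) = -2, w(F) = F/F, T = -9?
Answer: -180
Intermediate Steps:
w(F) = 1
K = -4 (K = -10 + 6 = -4)
N(s) = 2 (N(s) = -2 - 1*(-4) = -2 + 4 = 2)
(10*T)*N(6) = (10*(-9))*2 = -90*2 = -180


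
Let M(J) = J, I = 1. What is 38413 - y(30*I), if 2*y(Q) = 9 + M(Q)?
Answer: 76787/2 ≈ 38394.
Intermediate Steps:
y(Q) = 9/2 + Q/2 (y(Q) = (9 + Q)/2 = 9/2 + Q/2)
38413 - y(30*I) = 38413 - (9/2 + (30*1)/2) = 38413 - (9/2 + (1/2)*30) = 38413 - (9/2 + 15) = 38413 - 1*39/2 = 38413 - 39/2 = 76787/2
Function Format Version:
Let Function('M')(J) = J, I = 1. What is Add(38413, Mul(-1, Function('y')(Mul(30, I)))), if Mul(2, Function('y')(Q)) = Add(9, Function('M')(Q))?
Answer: Rational(76787, 2) ≈ 38394.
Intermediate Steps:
Function('y')(Q) = Add(Rational(9, 2), Mul(Rational(1, 2), Q)) (Function('y')(Q) = Mul(Rational(1, 2), Add(9, Q)) = Add(Rational(9, 2), Mul(Rational(1, 2), Q)))
Add(38413, Mul(-1, Function('y')(Mul(30, I)))) = Add(38413, Mul(-1, Add(Rational(9, 2), Mul(Rational(1, 2), Mul(30, 1))))) = Add(38413, Mul(-1, Add(Rational(9, 2), Mul(Rational(1, 2), 30)))) = Add(38413, Mul(-1, Add(Rational(9, 2), 15))) = Add(38413, Mul(-1, Rational(39, 2))) = Add(38413, Rational(-39, 2)) = Rational(76787, 2)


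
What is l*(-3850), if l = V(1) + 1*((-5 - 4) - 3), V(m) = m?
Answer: 42350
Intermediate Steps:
l = -11 (l = 1 + 1*((-5 - 4) - 3) = 1 + 1*(-9 - 3) = 1 + 1*(-12) = 1 - 12 = -11)
l*(-3850) = -11*(-3850) = 42350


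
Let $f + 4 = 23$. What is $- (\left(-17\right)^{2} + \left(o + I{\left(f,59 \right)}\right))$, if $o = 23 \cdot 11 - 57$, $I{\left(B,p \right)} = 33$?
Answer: $-518$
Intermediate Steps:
$f = 19$ ($f = -4 + 23 = 19$)
$o = 196$ ($o = 253 - 57 = 196$)
$- (\left(-17\right)^{2} + \left(o + I{\left(f,59 \right)}\right)) = - (\left(-17\right)^{2} + \left(196 + 33\right)) = - (289 + 229) = \left(-1\right) 518 = -518$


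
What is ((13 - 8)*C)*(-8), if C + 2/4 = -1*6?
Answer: 260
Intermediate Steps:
C = -13/2 (C = -½ - 1*6 = -½ - 6 = -13/2 ≈ -6.5000)
((13 - 8)*C)*(-8) = ((13 - 8)*(-13/2))*(-8) = (5*(-13/2))*(-8) = -65/2*(-8) = 260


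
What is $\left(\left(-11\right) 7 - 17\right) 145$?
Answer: $-13630$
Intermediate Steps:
$\left(\left(-11\right) 7 - 17\right) 145 = \left(-77 - 17\right) 145 = \left(-94\right) 145 = -13630$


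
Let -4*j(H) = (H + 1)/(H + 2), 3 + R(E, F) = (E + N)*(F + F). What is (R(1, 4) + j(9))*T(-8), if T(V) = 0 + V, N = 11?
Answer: -8164/11 ≈ -742.18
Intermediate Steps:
R(E, F) = -3 + 2*F*(11 + E) (R(E, F) = -3 + (E + 11)*(F + F) = -3 + (11 + E)*(2*F) = -3 + 2*F*(11 + E))
j(H) = -(1 + H)/(4*(2 + H)) (j(H) = -(H + 1)/(4*(H + 2)) = -(1 + H)/(4*(2 + H)))
T(V) = V
(R(1, 4) + j(9))*T(-8) = ((-3 + 22*4 + 2*1*4) + (-1 - 1*9)/(4*(2 + 9)))*(-8) = ((-3 + 88 + 8) + (¼)*(-1 - 9)/11)*(-8) = (93 + (¼)*(1/11)*(-10))*(-8) = (93 - 5/22)*(-8) = (2041/22)*(-8) = -8164/11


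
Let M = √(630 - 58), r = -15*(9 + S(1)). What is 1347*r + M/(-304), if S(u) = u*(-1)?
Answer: -161640 - √143/152 ≈ -1.6164e+5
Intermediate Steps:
S(u) = -u
r = -120 (r = -15*(9 - 1*1) = -15*(9 - 1) = -15*8 = -120)
M = 2*√143 (M = √572 = 2*√143 ≈ 23.917)
1347*r + M/(-304) = 1347*(-120) + (2*√143)/(-304) = -161640 + (2*√143)*(-1/304) = -161640 - √143/152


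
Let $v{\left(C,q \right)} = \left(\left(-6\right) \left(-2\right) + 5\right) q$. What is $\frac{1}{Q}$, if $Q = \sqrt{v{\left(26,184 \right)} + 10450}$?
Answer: $\frac{\sqrt{13578}}{13578} \approx 0.0085819$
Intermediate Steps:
$v{\left(C,q \right)} = 17 q$ ($v{\left(C,q \right)} = \left(12 + 5\right) q = 17 q$)
$Q = \sqrt{13578}$ ($Q = \sqrt{17 \cdot 184 + 10450} = \sqrt{3128 + 10450} = \sqrt{13578} \approx 116.52$)
$\frac{1}{Q} = \frac{1}{\sqrt{13578}} = \frac{\sqrt{13578}}{13578}$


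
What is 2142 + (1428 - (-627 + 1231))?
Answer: 2966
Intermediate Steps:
2142 + (1428 - (-627 + 1231)) = 2142 + (1428 - 1*604) = 2142 + (1428 - 604) = 2142 + 824 = 2966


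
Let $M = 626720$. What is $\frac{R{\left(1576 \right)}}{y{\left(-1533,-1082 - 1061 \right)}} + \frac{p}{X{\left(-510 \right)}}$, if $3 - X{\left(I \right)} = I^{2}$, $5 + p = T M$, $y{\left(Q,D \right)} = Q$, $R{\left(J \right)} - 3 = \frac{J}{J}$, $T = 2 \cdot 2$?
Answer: $- \frac{1281359921}{132909567} \approx -9.6408$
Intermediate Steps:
$T = 4$
$R{\left(J \right)} = 4$ ($R{\left(J \right)} = 3 + \frac{J}{J} = 3 + 1 = 4$)
$p = 2506875$ ($p = -5 + 4 \cdot 626720 = -5 + 2506880 = 2506875$)
$X{\left(I \right)} = 3 - I^{2}$
$\frac{R{\left(1576 \right)}}{y{\left(-1533,-1082 - 1061 \right)}} + \frac{p}{X{\left(-510 \right)}} = \frac{4}{-1533} + \frac{2506875}{3 - \left(-510\right)^{2}} = 4 \left(- \frac{1}{1533}\right) + \frac{2506875}{3 - 260100} = - \frac{4}{1533} + \frac{2506875}{3 - 260100} = - \frac{4}{1533} + \frac{2506875}{-260097} = - \frac{4}{1533} + 2506875 \left(- \frac{1}{260097}\right) = - \frac{4}{1533} - \frac{835625}{86699} = - \frac{1281359921}{132909567}$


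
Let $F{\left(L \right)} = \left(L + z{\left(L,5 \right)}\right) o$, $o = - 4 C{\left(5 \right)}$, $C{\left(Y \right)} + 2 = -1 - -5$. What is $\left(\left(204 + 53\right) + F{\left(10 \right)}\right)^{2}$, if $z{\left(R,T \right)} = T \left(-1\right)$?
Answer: $47089$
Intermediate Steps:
$C{\left(Y \right)} = 2$ ($C{\left(Y \right)} = -2 - -4 = -2 + \left(-1 + 5\right) = -2 + 4 = 2$)
$z{\left(R,T \right)} = - T$
$o = -8$ ($o = \left(-4\right) 2 = -8$)
$F{\left(L \right)} = 40 - 8 L$ ($F{\left(L \right)} = \left(L - 5\right) \left(-8\right) = \left(-5 + L\right) \left(-8\right) = 40 - 8 L$)
$\left(\left(204 + 53\right) + F{\left(10 \right)}\right)^{2} = \left(\left(204 + 53\right) + \left(40 - 80\right)\right)^{2} = \left(257 + \left(40 - 80\right)\right)^{2} = \left(257 - 40\right)^{2} = 217^{2} = 47089$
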